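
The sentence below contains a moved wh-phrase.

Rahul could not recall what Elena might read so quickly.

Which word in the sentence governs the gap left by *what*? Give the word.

Before movement: Elena might read what so quickly.
The filler 'what' is interpreted as the direct object of 'read'. It moves to the left edge, and the trace sits right after 'read':
Rahul could not recall what Elena might read ___ so quickly.

read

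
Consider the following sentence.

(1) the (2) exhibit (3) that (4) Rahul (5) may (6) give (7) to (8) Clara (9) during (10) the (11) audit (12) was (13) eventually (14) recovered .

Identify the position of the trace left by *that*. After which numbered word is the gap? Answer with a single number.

6

'that' is the direct object of 'give'. It moves to the left edge, and the trace sits right after 'give':
The exhibit that Rahul may give ___ to Clara during the audit was eventually recovered.
'give' is word 6.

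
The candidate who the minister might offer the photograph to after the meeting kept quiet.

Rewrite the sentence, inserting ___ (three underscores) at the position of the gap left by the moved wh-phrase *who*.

'who' is the object of the preposition 'to' (recipient of 'offer'). The gap is right after 'to'.

The candidate who the minister might offer the photograph to ___ after the meeting kept quiet.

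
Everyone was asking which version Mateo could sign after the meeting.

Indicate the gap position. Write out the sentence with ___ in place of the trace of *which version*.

In situ: Mateo could sign which version after the meeting.
'which version' is the direct object of 'sign'. The gap is right after 'sign'.

Everyone was asking which version Mateo could sign ___ after the meeting.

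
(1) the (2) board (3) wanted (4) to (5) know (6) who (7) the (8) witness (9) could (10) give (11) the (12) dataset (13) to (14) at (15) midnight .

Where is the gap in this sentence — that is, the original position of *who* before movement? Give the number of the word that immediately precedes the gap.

13

Pre-movement form: The witness could give the dataset to who at midnight.
'who' is the object of the preposition 'to' (recipient of 'give'). Wh-movement fronts it, leaving a gap right after 'to':
The board wanted to know who the witness could give the dataset to ___ at midnight.
'to' is word 13.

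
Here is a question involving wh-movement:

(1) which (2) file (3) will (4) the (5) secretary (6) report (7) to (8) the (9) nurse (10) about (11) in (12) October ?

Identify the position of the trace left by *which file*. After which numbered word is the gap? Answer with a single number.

Before movement: The secretary will report to the nurse about which file in October.
'which file' functions as the object of the preposition 'about'. It moves to the left edge, and the trace sits right after 'about':
Which file will the secretary report to the nurse about ___ in October?
'about' is word 10.

10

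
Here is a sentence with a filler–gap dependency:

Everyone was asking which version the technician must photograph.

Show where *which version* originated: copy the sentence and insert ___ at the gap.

Everyone was asking which version the technician must photograph ___.

Before movement: The technician must photograph which version.
The filler 'which version' is interpreted as the direct object of 'photograph'. The gap is right after 'photograph'.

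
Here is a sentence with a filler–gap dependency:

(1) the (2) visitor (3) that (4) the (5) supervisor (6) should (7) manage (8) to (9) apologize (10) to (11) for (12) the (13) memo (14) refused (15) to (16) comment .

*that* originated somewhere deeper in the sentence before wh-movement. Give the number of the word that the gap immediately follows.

10

The filler 'that' is interpreted as the object of the preposition 'to'. Wh-movement fronts it, leaving a gap right after 'to':
The visitor that the supervisor should manage to apologize to ___ for the memo refused to comment.
'to' is word 10.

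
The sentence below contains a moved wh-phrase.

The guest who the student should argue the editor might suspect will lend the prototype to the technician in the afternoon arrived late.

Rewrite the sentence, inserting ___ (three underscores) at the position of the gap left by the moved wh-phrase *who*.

The guest who the student should argue the editor might suspect ___ will lend the prototype to the technician in the afternoon arrived late.

'who' is the subject of the clause embedded under 'suspect'. The gap is right after 'suspect'.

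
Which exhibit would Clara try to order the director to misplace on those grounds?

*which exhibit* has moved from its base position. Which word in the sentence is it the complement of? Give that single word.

misplace

Pre-movement form: Clara would try to order the director to misplace which exhibit on those grounds.
'which exhibit' functions as the direct object of 'misplace'. Wh-movement fronts it, leaving a gap right after 'misplace':
Which exhibit would Clara try to order the director to misplace ___ on those grounds?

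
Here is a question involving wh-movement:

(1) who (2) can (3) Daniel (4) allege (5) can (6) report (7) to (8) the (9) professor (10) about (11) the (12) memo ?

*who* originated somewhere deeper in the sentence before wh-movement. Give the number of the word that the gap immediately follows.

4

Before movement: Daniel can allege who can report to the professor about the memo.
'who' is the subject of the clause embedded under 'allege'. Wh-movement fronts it, leaving a gap right after 'allege':
Who can Daniel allege ___ can report to the professor about the memo?
'allege' is word 4.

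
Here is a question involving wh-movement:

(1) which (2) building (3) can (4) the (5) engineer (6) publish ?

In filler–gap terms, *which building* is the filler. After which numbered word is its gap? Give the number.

6

In situ: The engineer can publish which building.
'which building' functions as the direct object of 'publish'. Fronting leaves a gap immediately after 'publish':
Which building can the engineer publish ___?
'publish' is word 6.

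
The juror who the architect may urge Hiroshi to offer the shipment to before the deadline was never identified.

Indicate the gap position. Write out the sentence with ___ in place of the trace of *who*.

The filler 'who' is interpreted as the object of the preposition 'to' (recipient of 'offer'). The gap is right after 'to'.

The juror who the architect may urge Hiroshi to offer the shipment to ___ before the deadline was never identified.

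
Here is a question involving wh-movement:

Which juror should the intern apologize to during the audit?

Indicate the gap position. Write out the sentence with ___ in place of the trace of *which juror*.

Which juror should the intern apologize to ___ during the audit?

Underlying clause: The intern should apologize to which juror during the audit.
The filler 'which juror' is interpreted as the object of the preposition 'to'. The gap is right after 'to'.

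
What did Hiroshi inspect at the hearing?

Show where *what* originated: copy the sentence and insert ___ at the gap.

What did Hiroshi inspect ___ at the hearing?

Underlying clause: Hiroshi did inspect what at the hearing.
The filler 'what' is interpreted as the direct object of 'inspect'. The gap is right after 'inspect'.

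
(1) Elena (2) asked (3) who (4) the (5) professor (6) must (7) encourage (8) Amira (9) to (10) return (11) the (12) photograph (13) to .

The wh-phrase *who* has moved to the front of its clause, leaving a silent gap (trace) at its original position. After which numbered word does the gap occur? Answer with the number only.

In situ: The professor must encourage Amira to return the photograph to who.
The filler 'who' is interpreted as the object of the preposition 'to' (recipient of 'return'). It moves to the left edge, and the trace sits right after 'to':
Elena asked who the professor must encourage Amira to return the photograph to ___.
'to' is word 13.

13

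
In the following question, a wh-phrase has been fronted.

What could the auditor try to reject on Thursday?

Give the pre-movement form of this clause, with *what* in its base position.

The auditor could try to reject what on Thursday.

'what' functions as the direct object of 'reject'. It moves to the left edge, and the trace sits right after 'reject':
What could the auditor try to reject ___ on Thursday?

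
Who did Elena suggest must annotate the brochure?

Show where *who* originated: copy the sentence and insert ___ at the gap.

Underlying clause: Elena did suggest who must annotate the brochure.
The filler 'who' is interpreted as the subject of the clause embedded under 'suggest'. The gap is right after 'suggest'.

Who did Elena suggest ___ must annotate the brochure?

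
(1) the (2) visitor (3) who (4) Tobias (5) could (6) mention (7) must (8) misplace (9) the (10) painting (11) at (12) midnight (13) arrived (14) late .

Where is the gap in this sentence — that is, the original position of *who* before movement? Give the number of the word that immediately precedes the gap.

6

'who' functions as the subject of the clause embedded under 'mention'. It moves to the left edge, and the trace sits right after 'mention':
The visitor who Tobias could mention ___ must misplace the painting at midnight arrived late.
'mention' is word 6.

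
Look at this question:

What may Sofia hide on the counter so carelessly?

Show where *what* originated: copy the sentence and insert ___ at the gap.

What may Sofia hide ___ on the counter so carelessly?

Underlying clause: Sofia may hide what on the counter so carelessly.
'what' functions as the direct object of 'hide'. The gap is right after 'hide'.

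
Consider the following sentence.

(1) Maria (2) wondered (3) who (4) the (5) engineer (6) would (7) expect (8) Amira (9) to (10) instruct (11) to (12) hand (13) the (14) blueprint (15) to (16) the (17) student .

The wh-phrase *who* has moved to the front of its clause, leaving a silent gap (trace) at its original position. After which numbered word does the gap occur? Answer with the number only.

10

Pre-movement form: The engineer would expect Amira to instruct who to hand the blueprint to the student.
'who' is the direct object of 'instruct'. Wh-movement fronts it, leaving a gap right after 'instruct':
Maria wondered who the engineer would expect Amira to instruct ___ to hand the blueprint to the student.
'instruct' is word 10.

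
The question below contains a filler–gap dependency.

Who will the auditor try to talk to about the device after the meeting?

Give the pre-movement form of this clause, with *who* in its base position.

The auditor will try to talk to who about the device after the meeting.

The filler 'who' is interpreted as the object of the preposition 'to'. It moves to the left edge, and the trace sits right after 'to':
Who will the auditor try to talk to ___ about the device after the meeting?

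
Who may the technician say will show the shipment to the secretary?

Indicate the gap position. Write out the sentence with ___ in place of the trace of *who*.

Who may the technician say ___ will show the shipment to the secretary?

Pre-movement form: The technician may say who will show the shipment to the secretary.
'who' is the subject of the clause embedded under 'say'. The gap is right after 'say'.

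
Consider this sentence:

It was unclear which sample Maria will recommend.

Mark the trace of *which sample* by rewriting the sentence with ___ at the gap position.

In situ: Maria will recommend which sample.
The filler 'which sample' is interpreted as the direct object of 'recommend'. The gap is right after 'recommend'.

It was unclear which sample Maria will recommend ___.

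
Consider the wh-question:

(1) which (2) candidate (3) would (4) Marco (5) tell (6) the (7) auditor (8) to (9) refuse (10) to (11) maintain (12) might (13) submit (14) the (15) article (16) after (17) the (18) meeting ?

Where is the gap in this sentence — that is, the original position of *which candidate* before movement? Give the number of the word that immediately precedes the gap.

Underlying clause: Marco would tell the auditor to refuse to maintain which candidate might submit the article after the meeting.
'which candidate' functions as the subject of the clause embedded under 'maintain'. Fronting leaves a gap immediately after 'maintain':
Which candidate would Marco tell the auditor to refuse to maintain ___ might submit the article after the meeting?
'maintain' is word 11.

11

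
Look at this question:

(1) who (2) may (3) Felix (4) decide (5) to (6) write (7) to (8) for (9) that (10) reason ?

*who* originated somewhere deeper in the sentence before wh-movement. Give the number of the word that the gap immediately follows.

7

In situ: Felix may decide to write to who for that reason.
'who' functions as the object of the preposition 'to'. It moves to the left edge, and the trace sits right after 'to':
Who may Felix decide to write to ___ for that reason?
'to' is word 7.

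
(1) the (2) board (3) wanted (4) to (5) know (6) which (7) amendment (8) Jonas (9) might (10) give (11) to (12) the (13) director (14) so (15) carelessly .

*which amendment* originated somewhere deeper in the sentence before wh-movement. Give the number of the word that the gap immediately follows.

Underlying clause: Jonas might give which amendment to the director so carelessly.
'which amendment' functions as the direct object of 'give'. Wh-movement fronts it, leaving a gap right after 'give':
The board wanted to know which amendment Jonas might give ___ to the director so carelessly.
'give' is word 10.

10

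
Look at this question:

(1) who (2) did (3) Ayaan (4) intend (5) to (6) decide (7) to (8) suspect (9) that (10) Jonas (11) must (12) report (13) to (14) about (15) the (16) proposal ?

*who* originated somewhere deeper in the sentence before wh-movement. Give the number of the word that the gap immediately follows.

Underlying clause: Ayaan did intend to decide to suspect that Jonas must report to who about the proposal.
'who' functions as the object of the preposition 'to'. Wh-movement fronts it, leaving a gap right after 'to':
Who did Ayaan intend to decide to suspect that Jonas must report to ___ about the proposal?
'to' is word 13.

13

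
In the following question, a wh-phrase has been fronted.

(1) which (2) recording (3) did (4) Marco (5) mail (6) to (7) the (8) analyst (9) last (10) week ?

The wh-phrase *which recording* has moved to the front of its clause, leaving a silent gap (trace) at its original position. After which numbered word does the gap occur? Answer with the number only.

Underlying clause: Marco did mail which recording to the analyst last week.
The filler 'which recording' is interpreted as the direct object of 'mail'. Fronting leaves a gap immediately after 'mail':
Which recording did Marco mail ___ to the analyst last week?
'mail' is word 5.

5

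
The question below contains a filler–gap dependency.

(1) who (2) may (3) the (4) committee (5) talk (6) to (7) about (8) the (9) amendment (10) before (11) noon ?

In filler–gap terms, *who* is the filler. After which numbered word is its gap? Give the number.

In situ: The committee may talk to who about the amendment before noon.
'who' functions as the object of the preposition 'to'. Fronting leaves a gap immediately after 'to':
Who may the committee talk to ___ about the amendment before noon?
'to' is word 6.

6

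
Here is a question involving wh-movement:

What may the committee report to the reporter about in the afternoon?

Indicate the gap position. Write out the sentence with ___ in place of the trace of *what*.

Pre-movement form: The committee may report to the reporter about what in the afternoon.
'what' is the object of the preposition 'about'. The gap is right after 'about'.

What may the committee report to the reporter about ___ in the afternoon?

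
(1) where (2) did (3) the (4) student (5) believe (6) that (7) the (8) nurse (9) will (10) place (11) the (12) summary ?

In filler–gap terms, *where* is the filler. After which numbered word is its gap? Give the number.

12

Before movement: The student did believe that the nurse will place the summary where.
The filler 'where' is interpreted as the locative complement of 'place'. It moves to the left edge, and the trace sits right after 'summary':
Where did the student believe that the nurse will place the summary ___?
'summary' is word 12.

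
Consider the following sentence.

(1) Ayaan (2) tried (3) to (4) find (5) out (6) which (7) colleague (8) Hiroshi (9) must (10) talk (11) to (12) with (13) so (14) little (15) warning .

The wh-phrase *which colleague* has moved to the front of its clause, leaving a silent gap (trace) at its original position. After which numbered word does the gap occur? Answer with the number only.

In situ: Hiroshi must talk to which colleague with so little warning.
The filler 'which colleague' is interpreted as the object of the preposition 'to'. It moves to the left edge, and the trace sits right after 'to':
Ayaan tried to find out which colleague Hiroshi must talk to ___ with so little warning.
'to' is word 11.

11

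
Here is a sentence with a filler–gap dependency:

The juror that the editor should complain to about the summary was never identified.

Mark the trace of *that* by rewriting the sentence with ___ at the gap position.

The juror that the editor should complain to ___ about the summary was never identified.

'that' functions as the object of the preposition 'to'. The gap is right after 'to'.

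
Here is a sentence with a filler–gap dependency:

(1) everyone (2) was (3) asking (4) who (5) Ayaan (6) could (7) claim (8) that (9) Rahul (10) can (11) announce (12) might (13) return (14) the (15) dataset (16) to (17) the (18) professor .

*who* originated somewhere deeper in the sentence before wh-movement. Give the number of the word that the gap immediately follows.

11

Before movement: Ayaan could claim that Rahul can announce who might return the dataset to the professor.
'who' is the subject of the clause embedded under 'announce'. Wh-movement fronts it, leaving a gap right after 'announce':
Everyone was asking who Ayaan could claim that Rahul can announce ___ might return the dataset to the professor.
'announce' is word 11.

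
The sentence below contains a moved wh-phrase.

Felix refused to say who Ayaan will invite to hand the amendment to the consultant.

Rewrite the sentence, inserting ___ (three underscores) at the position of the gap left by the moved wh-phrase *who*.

Felix refused to say who Ayaan will invite ___ to hand the amendment to the consultant.

Pre-movement form: Ayaan will invite who to hand the amendment to the consultant.
The filler 'who' is interpreted as the direct object of 'invite'. The gap is right after 'invite'.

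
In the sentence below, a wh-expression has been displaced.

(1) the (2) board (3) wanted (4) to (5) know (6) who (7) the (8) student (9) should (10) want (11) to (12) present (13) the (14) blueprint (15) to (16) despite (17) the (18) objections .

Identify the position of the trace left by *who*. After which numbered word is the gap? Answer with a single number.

15

Underlying clause: The student should want to present the blueprint to who despite the objections.
'who' is the object of the preposition 'to' (recipient of 'present'). It moves to the left edge, and the trace sits right after 'to':
The board wanted to know who the student should want to present the blueprint to ___ despite the objections.
'to' is word 15.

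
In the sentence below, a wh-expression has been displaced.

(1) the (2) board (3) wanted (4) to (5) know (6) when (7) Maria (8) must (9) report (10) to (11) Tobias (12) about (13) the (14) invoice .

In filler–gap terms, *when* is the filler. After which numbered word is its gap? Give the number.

14

Pre-movement form: Maria must report to Tobias about the invoice when.
'when' is the temporal adjunct. It moves to the left edge, and the trace sits right after 'invoice':
The board wanted to know when Maria must report to Tobias about the invoice ___.
'invoice' is word 14.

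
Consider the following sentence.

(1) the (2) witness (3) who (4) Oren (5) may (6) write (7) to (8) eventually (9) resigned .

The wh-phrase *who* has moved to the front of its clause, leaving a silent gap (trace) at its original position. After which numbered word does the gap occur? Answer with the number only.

The filler 'who' is interpreted as the object of the preposition 'to'. It moves to the left edge, and the trace sits right after 'to':
The witness who Oren may write to ___ eventually resigned.
'to' is word 7.

7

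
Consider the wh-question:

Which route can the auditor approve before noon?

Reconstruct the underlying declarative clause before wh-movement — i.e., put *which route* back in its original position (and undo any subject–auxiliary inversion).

'which route' functions as the direct object of 'approve'. Fronting leaves a gap immediately after 'approve':
Which route can the auditor approve ___ before noon?

The auditor can approve which route before noon.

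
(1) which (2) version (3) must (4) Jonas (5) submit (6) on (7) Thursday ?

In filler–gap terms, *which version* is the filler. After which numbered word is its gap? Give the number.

Before movement: Jonas must submit which version on Thursday.
The filler 'which version' is interpreted as the direct object of 'submit'. It moves to the left edge, and the trace sits right after 'submit':
Which version must Jonas submit ___ on Thursday?
'submit' is word 5.

5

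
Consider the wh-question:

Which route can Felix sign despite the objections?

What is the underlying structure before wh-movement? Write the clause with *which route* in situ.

Felix can sign which route despite the objections.

The filler 'which route' is interpreted as the direct object of 'sign'. It moves to the left edge, and the trace sits right after 'sign':
Which route can Felix sign ___ despite the objections?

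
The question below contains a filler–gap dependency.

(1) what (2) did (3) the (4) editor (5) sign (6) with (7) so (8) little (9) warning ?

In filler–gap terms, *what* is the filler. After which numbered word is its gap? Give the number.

5

Pre-movement form: The editor did sign what with so little warning.
'what' functions as the direct object of 'sign'. Wh-movement fronts it, leaving a gap right after 'sign':
What did the editor sign ___ with so little warning?
'sign' is word 5.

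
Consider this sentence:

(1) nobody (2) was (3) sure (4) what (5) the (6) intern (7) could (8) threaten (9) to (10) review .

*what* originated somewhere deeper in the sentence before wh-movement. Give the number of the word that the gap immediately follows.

10

Before movement: The intern could threaten to review what.
'what' is the direct object of 'review'. It moves to the left edge, and the trace sits right after 'review':
Nobody was sure what the intern could threaten to review ___.
'review' is word 10.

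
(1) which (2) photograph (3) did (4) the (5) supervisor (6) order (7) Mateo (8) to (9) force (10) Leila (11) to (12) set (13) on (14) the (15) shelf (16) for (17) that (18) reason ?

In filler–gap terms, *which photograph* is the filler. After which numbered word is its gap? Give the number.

In situ: The supervisor did order Mateo to force Leila to set which photograph on the shelf for that reason.
'which photograph' is the direct object of 'set'. Wh-movement fronts it, leaving a gap right after 'set':
Which photograph did the supervisor order Mateo to force Leila to set ___ on the shelf for that reason?
'set' is word 12.

12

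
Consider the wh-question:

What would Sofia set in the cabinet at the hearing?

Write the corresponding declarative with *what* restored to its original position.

Sofia would set what in the cabinet at the hearing.

'what' functions as the direct object of 'set'. Fronting leaves a gap immediately after 'set':
What would Sofia set ___ in the cabinet at the hearing?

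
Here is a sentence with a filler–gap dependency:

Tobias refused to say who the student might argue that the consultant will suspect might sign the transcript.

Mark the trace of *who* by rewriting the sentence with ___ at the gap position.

Before movement: The student might argue that the consultant will suspect who might sign the transcript.
'who' is the subject of the clause embedded under 'suspect'. The gap is right after 'suspect'.

Tobias refused to say who the student might argue that the consultant will suspect ___ might sign the transcript.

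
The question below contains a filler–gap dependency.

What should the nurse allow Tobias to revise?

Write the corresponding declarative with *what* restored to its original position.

The nurse should allow Tobias to revise what.

The filler 'what' is interpreted as the direct object of 'revise'. Wh-movement fronts it, leaving a gap right after 'revise':
What should the nurse allow Tobias to revise ___?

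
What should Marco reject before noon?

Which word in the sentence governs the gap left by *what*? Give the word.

reject

Pre-movement form: Marco should reject what before noon.
'what' is the direct object of 'reject'. Fronting leaves a gap immediately after 'reject':
What should Marco reject ___ before noon?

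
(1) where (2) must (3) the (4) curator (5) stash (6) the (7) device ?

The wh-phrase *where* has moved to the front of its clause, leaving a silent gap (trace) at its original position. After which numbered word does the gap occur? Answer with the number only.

7

Before movement: The curator must stash the device where.
The filler 'where' is interpreted as the locative complement of 'stash'. Wh-movement fronts it, leaving a gap right after 'device':
Where must the curator stash the device ___?
'device' is word 7.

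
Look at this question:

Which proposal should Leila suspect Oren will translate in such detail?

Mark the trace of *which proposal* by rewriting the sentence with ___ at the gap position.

In situ: Leila should suspect Oren will translate which proposal in such detail.
'which proposal' is the direct object of 'translate'. The gap is right after 'translate'.

Which proposal should Leila suspect Oren will translate ___ in such detail?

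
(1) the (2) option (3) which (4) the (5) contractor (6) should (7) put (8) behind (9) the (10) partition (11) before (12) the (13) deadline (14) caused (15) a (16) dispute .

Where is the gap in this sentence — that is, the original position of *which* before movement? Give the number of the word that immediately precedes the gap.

'which' is the direct object of 'put'. Fronting leaves a gap immediately after 'put':
The option which the contractor should put ___ behind the partition before the deadline caused a dispute.
'put' is word 7.

7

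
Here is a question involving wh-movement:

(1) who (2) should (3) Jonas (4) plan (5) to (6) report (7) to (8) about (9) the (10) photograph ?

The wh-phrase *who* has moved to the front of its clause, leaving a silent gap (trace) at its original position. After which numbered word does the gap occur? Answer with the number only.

Underlying clause: Jonas should plan to report to who about the photograph.
The filler 'who' is interpreted as the object of the preposition 'to'. Fronting leaves a gap immediately after 'to':
Who should Jonas plan to report to ___ about the photograph?
'to' is word 7.

7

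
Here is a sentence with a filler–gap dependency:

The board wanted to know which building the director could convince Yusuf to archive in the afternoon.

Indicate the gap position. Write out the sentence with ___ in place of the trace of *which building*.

The board wanted to know which building the director could convince Yusuf to archive ___ in the afternoon.

In situ: The director could convince Yusuf to archive which building in the afternoon.
The filler 'which building' is interpreted as the direct object of 'archive'. The gap is right after 'archive'.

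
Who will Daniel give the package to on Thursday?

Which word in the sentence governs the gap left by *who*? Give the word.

Before movement: Daniel will give the package to who on Thursday.
'who' functions as the object of the preposition 'to' (recipient of 'give'). Wh-movement fronts it, leaving a gap right after 'to':
Who will Daniel give the package to ___ on Thursday?

to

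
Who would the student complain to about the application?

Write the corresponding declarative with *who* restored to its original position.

The student would complain to who about the application.

'who' is the object of the preposition 'to'. Fronting leaves a gap immediately after 'to':
Who would the student complain to ___ about the application?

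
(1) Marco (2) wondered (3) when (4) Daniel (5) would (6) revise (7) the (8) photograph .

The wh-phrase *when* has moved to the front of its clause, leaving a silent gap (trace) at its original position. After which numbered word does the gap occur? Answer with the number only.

Pre-movement form: Daniel would revise the photograph when.
'when' functions as the temporal adjunct. Fronting leaves a gap immediately after 'photograph':
Marco wondered when Daniel would revise the photograph ___.
'photograph' is word 8.

8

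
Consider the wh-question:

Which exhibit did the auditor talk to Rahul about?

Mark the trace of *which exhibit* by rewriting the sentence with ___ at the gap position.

Pre-movement form: The auditor did talk to Rahul about which exhibit.
'which exhibit' functions as the object of the preposition 'about'. The gap is right after 'about'.

Which exhibit did the auditor talk to Rahul about ___?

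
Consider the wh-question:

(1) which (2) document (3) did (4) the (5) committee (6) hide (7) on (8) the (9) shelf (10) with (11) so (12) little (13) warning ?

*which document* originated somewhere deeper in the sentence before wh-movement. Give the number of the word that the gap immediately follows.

In situ: The committee did hide which document on the shelf with so little warning.
The filler 'which document' is interpreted as the direct object of 'hide'. Wh-movement fronts it, leaving a gap right after 'hide':
Which document did the committee hide ___ on the shelf with so little warning?
'hide' is word 6.

6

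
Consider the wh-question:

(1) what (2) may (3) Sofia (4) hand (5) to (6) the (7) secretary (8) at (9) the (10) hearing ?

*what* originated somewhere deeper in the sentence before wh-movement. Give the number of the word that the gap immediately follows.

Underlying clause: Sofia may hand what to the secretary at the hearing.
'what' functions as the direct object of 'hand'. Fronting leaves a gap immediately after 'hand':
What may Sofia hand ___ to the secretary at the hearing?
'hand' is word 4.

4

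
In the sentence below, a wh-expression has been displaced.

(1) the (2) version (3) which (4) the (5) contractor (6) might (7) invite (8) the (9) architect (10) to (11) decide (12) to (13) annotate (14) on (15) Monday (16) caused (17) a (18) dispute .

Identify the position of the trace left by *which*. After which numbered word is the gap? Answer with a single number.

13

'which' is the direct object of 'annotate'. Fronting leaves a gap immediately after 'annotate':
The version which the contractor might invite the architect to decide to annotate ___ on Monday caused a dispute.
'annotate' is word 13.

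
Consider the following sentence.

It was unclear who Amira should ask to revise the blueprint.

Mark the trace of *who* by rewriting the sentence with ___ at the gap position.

It was unclear who Amira should ask ___ to revise the blueprint.

Underlying clause: Amira should ask who to revise the blueprint.
'who' functions as the direct object of 'ask'. The gap is right after 'ask'.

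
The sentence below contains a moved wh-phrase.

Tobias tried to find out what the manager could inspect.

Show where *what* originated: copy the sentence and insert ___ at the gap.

Tobias tried to find out what the manager could inspect ___.

Before movement: The manager could inspect what.
'what' functions as the direct object of 'inspect'. The gap is right after 'inspect'.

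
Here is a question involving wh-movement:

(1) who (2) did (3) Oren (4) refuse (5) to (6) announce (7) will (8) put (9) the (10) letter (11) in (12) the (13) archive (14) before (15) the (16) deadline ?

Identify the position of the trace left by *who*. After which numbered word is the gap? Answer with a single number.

6

In situ: Oren did refuse to announce who will put the letter in the archive before the deadline.
'who' is the subject of the clause embedded under 'announce'. Fronting leaves a gap immediately after 'announce':
Who did Oren refuse to announce ___ will put the letter in the archive before the deadline?
'announce' is word 6.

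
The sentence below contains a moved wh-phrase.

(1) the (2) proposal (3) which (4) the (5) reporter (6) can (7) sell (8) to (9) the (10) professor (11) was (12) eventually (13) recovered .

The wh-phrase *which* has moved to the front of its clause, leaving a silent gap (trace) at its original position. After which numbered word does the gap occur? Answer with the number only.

'which' is the direct object of 'sell'. It moves to the left edge, and the trace sits right after 'sell':
The proposal which the reporter can sell ___ to the professor was eventually recovered.
'sell' is word 7.

7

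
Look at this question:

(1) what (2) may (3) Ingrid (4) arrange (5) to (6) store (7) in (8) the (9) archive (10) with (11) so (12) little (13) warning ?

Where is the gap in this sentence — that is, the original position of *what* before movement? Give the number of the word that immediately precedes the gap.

Pre-movement form: Ingrid may arrange to store what in the archive with so little warning.
'what' functions as the direct object of 'store'. Wh-movement fronts it, leaving a gap right after 'store':
What may Ingrid arrange to store ___ in the archive with so little warning?
'store' is word 6.

6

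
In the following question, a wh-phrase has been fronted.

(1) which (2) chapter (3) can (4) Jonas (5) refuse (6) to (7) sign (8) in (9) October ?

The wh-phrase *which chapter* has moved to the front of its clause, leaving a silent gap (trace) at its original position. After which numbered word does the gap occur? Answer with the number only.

7

In situ: Jonas can refuse to sign which chapter in October.
'which chapter' functions as the direct object of 'sign'. Wh-movement fronts it, leaving a gap right after 'sign':
Which chapter can Jonas refuse to sign ___ in October?
'sign' is word 7.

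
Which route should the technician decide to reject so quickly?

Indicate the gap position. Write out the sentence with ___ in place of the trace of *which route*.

Which route should the technician decide to reject ___ so quickly?

Before movement: The technician should decide to reject which route so quickly.
The filler 'which route' is interpreted as the direct object of 'reject'. The gap is right after 'reject'.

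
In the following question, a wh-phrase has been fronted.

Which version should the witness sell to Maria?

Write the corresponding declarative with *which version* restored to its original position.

The witness should sell which version to Maria.

The filler 'which version' is interpreted as the direct object of 'sell'. Wh-movement fronts it, leaving a gap right after 'sell':
Which version should the witness sell ___ to Maria?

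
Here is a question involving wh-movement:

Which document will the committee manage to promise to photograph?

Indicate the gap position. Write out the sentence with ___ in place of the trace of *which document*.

Which document will the committee manage to promise to photograph ___?

Pre-movement form: The committee will manage to promise to photograph which document.
'which document' is the direct object of 'photograph'. The gap is right after 'photograph'.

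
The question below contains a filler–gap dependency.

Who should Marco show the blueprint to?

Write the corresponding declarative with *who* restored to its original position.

The filler 'who' is interpreted as the object of the preposition 'to' (recipient of 'show'). Fronting leaves a gap immediately after 'to':
Who should Marco show the blueprint to ___?

Marco should show the blueprint to who.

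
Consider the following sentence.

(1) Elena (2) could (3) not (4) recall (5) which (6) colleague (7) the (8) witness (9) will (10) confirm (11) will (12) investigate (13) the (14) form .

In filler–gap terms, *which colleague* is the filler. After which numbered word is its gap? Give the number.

10

In situ: The witness will confirm which colleague will investigate the form.
The filler 'which colleague' is interpreted as the subject of the clause embedded under 'confirm'. It moves to the left edge, and the trace sits right after 'confirm':
Elena could not recall which colleague the witness will confirm ___ will investigate the form.
'confirm' is word 10.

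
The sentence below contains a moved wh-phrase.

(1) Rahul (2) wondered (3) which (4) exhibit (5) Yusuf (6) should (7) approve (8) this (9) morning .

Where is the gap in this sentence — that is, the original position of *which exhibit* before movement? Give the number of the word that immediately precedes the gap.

Underlying clause: Yusuf should approve which exhibit this morning.
'which exhibit' functions as the direct object of 'approve'. It moves to the left edge, and the trace sits right after 'approve':
Rahul wondered which exhibit Yusuf should approve ___ this morning.
'approve' is word 7.

7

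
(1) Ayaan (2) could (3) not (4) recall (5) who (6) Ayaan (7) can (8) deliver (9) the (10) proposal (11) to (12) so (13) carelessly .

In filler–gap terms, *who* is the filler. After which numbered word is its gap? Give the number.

Before movement: Ayaan can deliver the proposal to who so carelessly.
The filler 'who' is interpreted as the object of the preposition 'to' (recipient of 'deliver'). Fronting leaves a gap immediately after 'to':
Ayaan could not recall who Ayaan can deliver the proposal to ___ so carelessly.
'to' is word 11.

11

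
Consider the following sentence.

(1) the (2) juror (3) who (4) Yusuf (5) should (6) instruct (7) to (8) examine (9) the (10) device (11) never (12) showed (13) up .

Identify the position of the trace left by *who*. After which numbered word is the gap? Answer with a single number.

'who' functions as the direct object of 'instruct'. Wh-movement fronts it, leaving a gap right after 'instruct':
The juror who Yusuf should instruct ___ to examine the device never showed up.
'instruct' is word 6.

6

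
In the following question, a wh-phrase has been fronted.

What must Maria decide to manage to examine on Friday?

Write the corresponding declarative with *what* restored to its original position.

Maria must decide to manage to examine what on Friday.

'what' functions as the direct object of 'examine'. It moves to the left edge, and the trace sits right after 'examine':
What must Maria decide to manage to examine ___ on Friday?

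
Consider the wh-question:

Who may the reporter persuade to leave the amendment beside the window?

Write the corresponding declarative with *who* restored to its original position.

'who' functions as the direct object of 'persuade'. Wh-movement fronts it, leaving a gap right after 'persuade':
Who may the reporter persuade ___ to leave the amendment beside the window?

The reporter may persuade who to leave the amendment beside the window.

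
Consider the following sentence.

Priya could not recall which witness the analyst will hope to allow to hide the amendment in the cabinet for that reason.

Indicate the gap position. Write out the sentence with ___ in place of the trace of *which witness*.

Underlying clause: The analyst will hope to allow which witness to hide the amendment in the cabinet for that reason.
The filler 'which witness' is interpreted as the direct object of 'allow'. The gap is right after 'allow'.

Priya could not recall which witness the analyst will hope to allow ___ to hide the amendment in the cabinet for that reason.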